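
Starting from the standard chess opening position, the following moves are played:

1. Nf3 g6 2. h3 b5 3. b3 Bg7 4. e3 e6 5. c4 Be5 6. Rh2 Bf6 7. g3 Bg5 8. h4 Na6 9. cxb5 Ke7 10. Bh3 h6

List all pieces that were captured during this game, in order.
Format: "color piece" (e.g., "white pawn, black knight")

Tracking captures:
  cxb5: captured black pawn

black pawn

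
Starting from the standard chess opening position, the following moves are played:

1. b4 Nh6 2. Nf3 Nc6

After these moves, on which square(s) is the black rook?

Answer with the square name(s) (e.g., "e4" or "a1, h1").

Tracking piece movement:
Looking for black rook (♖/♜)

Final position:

  a b c d e f g h
  ─────────────────
8│♜ · ♝ ♛ ♚ ♝ · ♜│8
7│♟ ♟ ♟ ♟ ♟ ♟ ♟ ♟│7
6│· · ♞ · · · · ♞│6
5│· · · · · · · ·│5
4│· ♙ · · · · · ·│4
3│· · · · · ♘ · ·│3
2│♙ · ♙ ♙ ♙ ♙ ♙ ♙│2
1│♖ ♘ ♗ ♕ ♔ ♗ · ♖│1
  ─────────────────
  a b c d e f g h


a8, h8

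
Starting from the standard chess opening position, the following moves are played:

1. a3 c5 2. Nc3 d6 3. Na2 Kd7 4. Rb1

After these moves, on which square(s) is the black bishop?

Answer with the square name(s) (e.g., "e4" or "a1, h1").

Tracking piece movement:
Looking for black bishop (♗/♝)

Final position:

  a b c d e f g h
  ─────────────────
8│♜ ♞ ♝ ♛ · ♝ ♞ ♜│8
7│♟ ♟ · ♚ ♟ ♟ ♟ ♟│7
6│· · · ♟ · · · ·│6
5│· · ♟ · · · · ·│5
4│· · · · · · · ·│4
3│♙ · · · · · · ·│3
2│♘ ♙ ♙ ♙ ♙ ♙ ♙ ♙│2
1│· ♖ ♗ ♕ ♔ ♗ ♘ ♖│1
  ─────────────────
  a b c d e f g h


c8, f8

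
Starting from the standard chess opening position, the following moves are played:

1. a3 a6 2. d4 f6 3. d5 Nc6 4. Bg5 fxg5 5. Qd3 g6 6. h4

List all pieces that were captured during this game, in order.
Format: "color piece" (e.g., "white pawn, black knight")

Tracking captures:
  fxg5: captured white bishop

white bishop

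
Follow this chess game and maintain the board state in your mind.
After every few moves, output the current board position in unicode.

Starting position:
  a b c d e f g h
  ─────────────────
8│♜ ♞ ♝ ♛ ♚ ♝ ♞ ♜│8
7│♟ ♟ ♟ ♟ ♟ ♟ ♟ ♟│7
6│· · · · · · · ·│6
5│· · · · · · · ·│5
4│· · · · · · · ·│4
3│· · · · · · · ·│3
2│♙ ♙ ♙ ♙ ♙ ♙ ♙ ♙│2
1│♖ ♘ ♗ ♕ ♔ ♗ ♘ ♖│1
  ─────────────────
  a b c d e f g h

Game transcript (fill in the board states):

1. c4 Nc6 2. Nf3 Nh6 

  a b c d e f g h
  ─────────────────
8│♜ · ♝ ♛ ♚ ♝ · ♜│8
7│♟ ♟ ♟ ♟ ♟ ♟ ♟ ♟│7
6│· · ♞ · · · · ♞│6
5│· · · · · · · ·│5
4│· · ♙ · · · · ·│4
3│· · · · · ♘ · ·│3
2│♙ ♙ · ♙ ♙ ♙ ♙ ♙│2
1│♖ ♘ ♗ ♕ ♔ ♗ · ♖│1
  ─────────────────
  a b c d e f g h

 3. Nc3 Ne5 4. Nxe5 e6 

  a b c d e f g h
  ─────────────────
8│♜ · ♝ ♛ ♚ ♝ · ♜│8
7│♟ ♟ ♟ ♟ · ♟ ♟ ♟│7
6│· · · · ♟ · · ♞│6
5│· · · · ♘ · · ·│5
4│· · ♙ · · · · ·│4
3│· · ♘ · · · · ·│3
2│♙ ♙ · ♙ ♙ ♙ ♙ ♙│2
1│♖ · ♗ ♕ ♔ ♗ · ♖│1
  ─────────────────
  a b c d e f g h

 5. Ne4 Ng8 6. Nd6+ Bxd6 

  a b c d e f g h
  ─────────────────
8│♜ · ♝ ♛ ♚ · ♞ ♜│8
7│♟ ♟ ♟ ♟ · ♟ ♟ ♟│7
6│· · · ♝ ♟ · · ·│6
5│· · · · ♘ · · ·│5
4│· · ♙ · · · · ·│4
3│· · · · · · · ·│3
2│♙ ♙ · ♙ ♙ ♙ ♙ ♙│2
1│♖ · ♗ ♕ ♔ ♗ · ♖│1
  ─────────────────
  a b c d e f g h

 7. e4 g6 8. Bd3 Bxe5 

  a b c d e f g h
  ─────────────────
8│♜ · ♝ ♛ ♚ · ♞ ♜│8
7│♟ ♟ ♟ ♟ · ♟ · ♟│7
6│· · · · ♟ · ♟ ·│6
5│· · · · ♝ · · ·│5
4│· · ♙ · ♙ · · ·│4
3│· · · ♗ · · · ·│3
2│♙ ♙ · ♙ · ♙ ♙ ♙│2
1│♖ · ♗ ♕ ♔ · · ♖│1
  ─────────────────
  a b c d e f g h

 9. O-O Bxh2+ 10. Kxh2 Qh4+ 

  a b c d e f g h
  ─────────────────
8│♜ · ♝ · ♚ · ♞ ♜│8
7│♟ ♟ ♟ ♟ · ♟ · ♟│7
6│· · · · ♟ · ♟ ·│6
5│· · · · · · · ·│5
4│· · ♙ · ♙ · · ♛│4
3│· · · ♗ · · · ·│3
2│♙ ♙ · ♙ · ♙ ♙ ♔│2
1│♖ · ♗ ♕ · ♖ · ·│1
  ─────────────────
  a b c d e f g h



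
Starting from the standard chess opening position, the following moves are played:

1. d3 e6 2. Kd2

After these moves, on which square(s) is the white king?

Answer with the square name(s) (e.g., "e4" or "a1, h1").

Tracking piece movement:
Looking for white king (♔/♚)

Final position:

  a b c d e f g h
  ─────────────────
8│♜ ♞ ♝ ♛ ♚ ♝ ♞ ♜│8
7│♟ ♟ ♟ ♟ · ♟ ♟ ♟│7
6│· · · · ♟ · · ·│6
5│· · · · · · · ·│5
4│· · · · · · · ·│4
3│· · · ♙ · · · ·│3
2│♙ ♙ ♙ ♔ ♙ ♙ ♙ ♙│2
1│♖ ♘ ♗ ♕ · ♗ ♘ ♖│1
  ─────────────────
  a b c d e f g h


d2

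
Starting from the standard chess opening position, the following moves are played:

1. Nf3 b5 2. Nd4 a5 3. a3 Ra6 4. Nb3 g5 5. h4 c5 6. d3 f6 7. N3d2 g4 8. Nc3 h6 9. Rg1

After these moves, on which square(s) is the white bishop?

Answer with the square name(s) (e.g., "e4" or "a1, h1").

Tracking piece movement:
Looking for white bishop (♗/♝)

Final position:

  a b c d e f g h
  ─────────────────
8│· ♞ ♝ ♛ ♚ ♝ ♞ ♜│8
7│· · · ♟ ♟ · · ·│7
6│♜ · · · · ♟ · ♟│6
5│♟ ♟ ♟ · · · · ·│5
4│· · · · · · ♟ ♙│4
3│♙ · ♘ ♙ · · · ·│3
2│· ♙ ♙ ♘ ♙ ♙ ♙ ·│2
1│♖ · ♗ ♕ ♔ ♗ ♖ ·│1
  ─────────────────
  a b c d e f g h


c1, f1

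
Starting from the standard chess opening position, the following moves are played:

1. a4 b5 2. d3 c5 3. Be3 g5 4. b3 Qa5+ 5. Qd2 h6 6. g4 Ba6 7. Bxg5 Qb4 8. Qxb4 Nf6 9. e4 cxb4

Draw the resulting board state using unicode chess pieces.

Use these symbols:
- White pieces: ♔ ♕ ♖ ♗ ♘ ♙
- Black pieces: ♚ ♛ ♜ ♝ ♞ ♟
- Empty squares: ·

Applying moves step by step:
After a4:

♜ ♞ ♝ ♛ ♚ ♝ ♞ ♜
♟ ♟ ♟ ♟ ♟ ♟ ♟ ♟
· · · · · · · ·
· · · · · · · ·
♙ · · · · · · ·
· · · · · · · ·
· ♙ ♙ ♙ ♙ ♙ ♙ ♙
♖ ♘ ♗ ♕ ♔ ♗ ♘ ♖


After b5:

♜ ♞ ♝ ♛ ♚ ♝ ♞ ♜
♟ · ♟ ♟ ♟ ♟ ♟ ♟
· · · · · · · ·
· ♟ · · · · · ·
♙ · · · · · · ·
· · · · · · · ·
· ♙ ♙ ♙ ♙ ♙ ♙ ♙
♖ ♘ ♗ ♕ ♔ ♗ ♘ ♖


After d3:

♜ ♞ ♝ ♛ ♚ ♝ ♞ ♜
♟ · ♟ ♟ ♟ ♟ ♟ ♟
· · · · · · · ·
· ♟ · · · · · ·
♙ · · · · · · ·
· · · ♙ · · · ·
· ♙ ♙ · ♙ ♙ ♙ ♙
♖ ♘ ♗ ♕ ♔ ♗ ♘ ♖


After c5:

♜ ♞ ♝ ♛ ♚ ♝ ♞ ♜
♟ · · ♟ ♟ ♟ ♟ ♟
· · · · · · · ·
· ♟ ♟ · · · · ·
♙ · · · · · · ·
· · · ♙ · · · ·
· ♙ ♙ · ♙ ♙ ♙ ♙
♖ ♘ ♗ ♕ ♔ ♗ ♘ ♖


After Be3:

♜ ♞ ♝ ♛ ♚ ♝ ♞ ♜
♟ · · ♟ ♟ ♟ ♟ ♟
· · · · · · · ·
· ♟ ♟ · · · · ·
♙ · · · · · · ·
· · · ♙ ♗ · · ·
· ♙ ♙ · ♙ ♙ ♙ ♙
♖ ♘ · ♕ ♔ ♗ ♘ ♖


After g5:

♜ ♞ ♝ ♛ ♚ ♝ ♞ ♜
♟ · · ♟ ♟ ♟ · ♟
· · · · · · · ·
· ♟ ♟ · · · ♟ ·
♙ · · · · · · ·
· · · ♙ ♗ · · ·
· ♙ ♙ · ♙ ♙ ♙ ♙
♖ ♘ · ♕ ♔ ♗ ♘ ♖


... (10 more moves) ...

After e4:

♜ ♞ · · ♚ ♝ · ♜
♟ · · ♟ ♟ ♟ · ·
♝ · · · · ♞ · ♟
· ♟ ♟ · · · ♗ ·
♙ ♕ · · ♙ · ♙ ·
· ♙ · ♙ · · · ·
· · ♙ · · ♙ · ♙
♖ ♘ · · ♔ ♗ ♘ ♖


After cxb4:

♜ ♞ · · ♚ ♝ · ♜
♟ · · ♟ ♟ ♟ · ·
♝ · · · · ♞ · ♟
· ♟ · · · · ♗ ·
♙ ♟ · · ♙ · ♙ ·
· ♙ · ♙ · · · ·
· · ♙ · · ♙ · ♙
♖ ♘ · · ♔ ♗ ♘ ♖



  a b c d e f g h
  ─────────────────
8│♜ ♞ · · ♚ ♝ · ♜│8
7│♟ · · ♟ ♟ ♟ · ·│7
6│♝ · · · · ♞ · ♟│6
5│· ♟ · · · · ♗ ·│5
4│♙ ♟ · · ♙ · ♙ ·│4
3│· ♙ · ♙ · · · ·│3
2│· · ♙ · · ♙ · ♙│2
1│♖ ♘ · · ♔ ♗ ♘ ♖│1
  ─────────────────
  a b c d e f g h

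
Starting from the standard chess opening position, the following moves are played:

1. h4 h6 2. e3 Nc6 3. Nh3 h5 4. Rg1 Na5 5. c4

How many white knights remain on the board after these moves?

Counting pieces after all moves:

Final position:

  a b c d e f g h
  ─────────────────
8│♜ · ♝ ♛ ♚ ♝ ♞ ♜│8
7│♟ ♟ ♟ ♟ ♟ ♟ ♟ ·│7
6│· · · · · · · ·│6
5│♞ · · · · · · ♟│5
4│· · ♙ · · · · ♙│4
3│· · · · ♙ · · ♘│3
2│♙ ♙ · ♙ · ♙ ♙ ·│2
1│♖ ♘ ♗ ♕ ♔ ♗ ♖ ·│1
  ─────────────────
  a b c d e f g h


2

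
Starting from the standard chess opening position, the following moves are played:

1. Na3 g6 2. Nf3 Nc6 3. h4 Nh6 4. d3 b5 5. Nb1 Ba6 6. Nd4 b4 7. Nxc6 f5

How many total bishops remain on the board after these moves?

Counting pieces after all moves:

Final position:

  a b c d e f g h
  ─────────────────
8│♜ · · ♛ ♚ ♝ · ♜│8
7│♟ · ♟ ♟ ♟ · · ♟│7
6│♝ · ♘ · · · ♟ ♞│6
5│· · · · · ♟ · ·│5
4│· ♟ · · · · · ♙│4
3│· · · ♙ · · · ·│3
2│♙ ♙ ♙ · ♙ ♙ ♙ ·│2
1│♖ ♘ ♗ ♕ ♔ ♗ · ♖│1
  ─────────────────
  a b c d e f g h


4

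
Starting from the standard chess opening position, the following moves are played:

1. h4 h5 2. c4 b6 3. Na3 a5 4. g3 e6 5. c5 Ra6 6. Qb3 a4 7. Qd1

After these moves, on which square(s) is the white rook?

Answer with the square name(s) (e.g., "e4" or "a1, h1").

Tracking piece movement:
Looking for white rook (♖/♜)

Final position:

  a b c d e f g h
  ─────────────────
8│· ♞ ♝ ♛ ♚ ♝ ♞ ♜│8
7│· · ♟ ♟ · ♟ ♟ ·│7
6│♜ ♟ · · ♟ · · ·│6
5│· · ♙ · · · · ♟│5
4│♟ · · · · · · ♙│4
3│♘ · · · · · ♙ ·│3
2│♙ ♙ · ♙ ♙ ♙ · ·│2
1│♖ · ♗ ♕ ♔ ♗ ♘ ♖│1
  ─────────────────
  a b c d e f g h


a1, h1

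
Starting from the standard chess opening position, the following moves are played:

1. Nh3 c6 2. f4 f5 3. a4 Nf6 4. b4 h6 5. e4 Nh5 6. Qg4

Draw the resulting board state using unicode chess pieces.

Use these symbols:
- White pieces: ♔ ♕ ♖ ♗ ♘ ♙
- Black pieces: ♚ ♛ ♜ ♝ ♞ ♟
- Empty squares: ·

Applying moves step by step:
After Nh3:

♜ ♞ ♝ ♛ ♚ ♝ ♞ ♜
♟ ♟ ♟ ♟ ♟ ♟ ♟ ♟
· · · · · · · ·
· · · · · · · ·
· · · · · · · ·
· · · · · · · ♘
♙ ♙ ♙ ♙ ♙ ♙ ♙ ♙
♖ ♘ ♗ ♕ ♔ ♗ · ♖


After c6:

♜ ♞ ♝ ♛ ♚ ♝ ♞ ♜
♟ ♟ · ♟ ♟ ♟ ♟ ♟
· · ♟ · · · · ·
· · · · · · · ·
· · · · · · · ·
· · · · · · · ♘
♙ ♙ ♙ ♙ ♙ ♙ ♙ ♙
♖ ♘ ♗ ♕ ♔ ♗ · ♖


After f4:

♜ ♞ ♝ ♛ ♚ ♝ ♞ ♜
♟ ♟ · ♟ ♟ ♟ ♟ ♟
· · ♟ · · · · ·
· · · · · · · ·
· · · · · ♙ · ·
· · · · · · · ♘
♙ ♙ ♙ ♙ ♙ · ♙ ♙
♖ ♘ ♗ ♕ ♔ ♗ · ♖


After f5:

♜ ♞ ♝ ♛ ♚ ♝ ♞ ♜
♟ ♟ · ♟ ♟ · ♟ ♟
· · ♟ · · · · ·
· · · · · ♟ · ·
· · · · · ♙ · ·
· · · · · · · ♘
♙ ♙ ♙ ♙ ♙ · ♙ ♙
♖ ♘ ♗ ♕ ♔ ♗ · ♖


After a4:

♜ ♞ ♝ ♛ ♚ ♝ ♞ ♜
♟ ♟ · ♟ ♟ · ♟ ♟
· · ♟ · · · · ·
· · · · · ♟ · ·
♙ · · · · ♙ · ·
· · · · · · · ♘
· ♙ ♙ ♙ ♙ · ♙ ♙
♖ ♘ ♗ ♕ ♔ ♗ · ♖


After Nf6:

♜ ♞ ♝ ♛ ♚ ♝ · ♜
♟ ♟ · ♟ ♟ · ♟ ♟
· · ♟ · · ♞ · ·
· · · · · ♟ · ·
♙ · · · · ♙ · ·
· · · · · · · ♘
· ♙ ♙ ♙ ♙ · ♙ ♙
♖ ♘ ♗ ♕ ♔ ♗ · ♖


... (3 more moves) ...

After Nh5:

♜ ♞ ♝ ♛ ♚ ♝ · ♜
♟ ♟ · ♟ ♟ · ♟ ·
· · ♟ · · · · ♟
· · · · · ♟ · ♞
♙ ♙ · · ♙ ♙ · ·
· · · · · · · ♘
· · ♙ ♙ · · ♙ ♙
♖ ♘ ♗ ♕ ♔ ♗ · ♖


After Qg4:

♜ ♞ ♝ ♛ ♚ ♝ · ♜
♟ ♟ · ♟ ♟ · ♟ ·
· · ♟ · · · · ♟
· · · · · ♟ · ♞
♙ ♙ · · ♙ ♙ ♕ ·
· · · · · · · ♘
· · ♙ ♙ · · ♙ ♙
♖ ♘ ♗ · ♔ ♗ · ♖



  a b c d e f g h
  ─────────────────
8│♜ ♞ ♝ ♛ ♚ ♝ · ♜│8
7│♟ ♟ · ♟ ♟ · ♟ ·│7
6│· · ♟ · · · · ♟│6
5│· · · · · ♟ · ♞│5
4│♙ ♙ · · ♙ ♙ ♕ ·│4
3│· · · · · · · ♘│3
2│· · ♙ ♙ · · ♙ ♙│2
1│♖ ♘ ♗ · ♔ ♗ · ♖│1
  ─────────────────
  a b c d e f g h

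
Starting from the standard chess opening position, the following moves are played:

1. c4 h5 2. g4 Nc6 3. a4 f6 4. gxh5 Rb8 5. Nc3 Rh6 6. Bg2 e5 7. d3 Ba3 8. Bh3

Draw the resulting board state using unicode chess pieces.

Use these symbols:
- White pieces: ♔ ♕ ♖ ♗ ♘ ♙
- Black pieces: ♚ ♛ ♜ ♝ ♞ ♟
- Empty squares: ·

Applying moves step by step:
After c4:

♜ ♞ ♝ ♛ ♚ ♝ ♞ ♜
♟ ♟ ♟ ♟ ♟ ♟ ♟ ♟
· · · · · · · ·
· · · · · · · ·
· · ♙ · · · · ·
· · · · · · · ·
♙ ♙ · ♙ ♙ ♙ ♙ ♙
♖ ♘ ♗ ♕ ♔ ♗ ♘ ♖


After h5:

♜ ♞ ♝ ♛ ♚ ♝ ♞ ♜
♟ ♟ ♟ ♟ ♟ ♟ ♟ ·
· · · · · · · ·
· · · · · · · ♟
· · ♙ · · · · ·
· · · · · · · ·
♙ ♙ · ♙ ♙ ♙ ♙ ♙
♖ ♘ ♗ ♕ ♔ ♗ ♘ ♖


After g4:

♜ ♞ ♝ ♛ ♚ ♝ ♞ ♜
♟ ♟ ♟ ♟ ♟ ♟ ♟ ·
· · · · · · · ·
· · · · · · · ♟
· · ♙ · · · ♙ ·
· · · · · · · ·
♙ ♙ · ♙ ♙ ♙ · ♙
♖ ♘ ♗ ♕ ♔ ♗ ♘ ♖


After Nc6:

♜ · ♝ ♛ ♚ ♝ ♞ ♜
♟ ♟ ♟ ♟ ♟ ♟ ♟ ·
· · ♞ · · · · ·
· · · · · · · ♟
· · ♙ · · · ♙ ·
· · · · · · · ·
♙ ♙ · ♙ ♙ ♙ · ♙
♖ ♘ ♗ ♕ ♔ ♗ ♘ ♖


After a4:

♜ · ♝ ♛ ♚ ♝ ♞ ♜
♟ ♟ ♟ ♟ ♟ ♟ ♟ ·
· · ♞ · · · · ·
· · · · · · · ♟
♙ · ♙ · · · ♙ ·
· · · · · · · ·
· ♙ · ♙ ♙ ♙ · ♙
♖ ♘ ♗ ♕ ♔ ♗ ♘ ♖


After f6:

♜ · ♝ ♛ ♚ ♝ ♞ ♜
♟ ♟ ♟ ♟ ♟ · ♟ ·
· · ♞ · · ♟ · ·
· · · · · · · ♟
♙ · ♙ · · · ♙ ·
· · · · · · · ·
· ♙ · ♙ ♙ ♙ · ♙
♖ ♘ ♗ ♕ ♔ ♗ ♘ ♖


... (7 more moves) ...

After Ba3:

· ♜ ♝ ♛ ♚ · ♞ ·
♟ ♟ ♟ ♟ · · ♟ ·
· · ♞ · · ♟ · ♜
· · · · ♟ · · ♙
♙ · ♙ · · · · ·
♝ · ♘ ♙ · · · ·
· ♙ · · ♙ ♙ ♗ ♙
♖ · ♗ ♕ ♔ · ♘ ♖


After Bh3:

· ♜ ♝ ♛ ♚ · ♞ ·
♟ ♟ ♟ ♟ · · ♟ ·
· · ♞ · · ♟ · ♜
· · · · ♟ · · ♙
♙ · ♙ · · · · ·
♝ · ♘ ♙ · · · ♗
· ♙ · · ♙ ♙ · ♙
♖ · ♗ ♕ ♔ · ♘ ♖



  a b c d e f g h
  ─────────────────
8│· ♜ ♝ ♛ ♚ · ♞ ·│8
7│♟ ♟ ♟ ♟ · · ♟ ·│7
6│· · ♞ · · ♟ · ♜│6
5│· · · · ♟ · · ♙│5
4│♙ · ♙ · · · · ·│4
3│♝ · ♘ ♙ · · · ♗│3
2│· ♙ · · ♙ ♙ · ♙│2
1│♖ · ♗ ♕ ♔ · ♘ ♖│1
  ─────────────────
  a b c d e f g h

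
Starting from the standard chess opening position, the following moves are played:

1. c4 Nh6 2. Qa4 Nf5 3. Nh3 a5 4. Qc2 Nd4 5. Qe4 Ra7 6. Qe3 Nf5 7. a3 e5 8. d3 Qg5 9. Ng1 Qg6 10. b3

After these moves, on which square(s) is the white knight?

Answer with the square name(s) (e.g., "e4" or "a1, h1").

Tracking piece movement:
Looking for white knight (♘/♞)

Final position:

  a b c d e f g h
  ─────────────────
8│· ♞ ♝ · ♚ ♝ · ♜│8
7│♜ ♟ ♟ ♟ · ♟ ♟ ♟│7
6│· · · · · · ♛ ·│6
5│♟ · · · ♟ ♞ · ·│5
4│· · ♙ · · · · ·│4
3│♙ ♙ · ♙ ♕ · · ·│3
2│· · · · ♙ ♙ ♙ ♙│2
1│♖ ♘ ♗ · ♔ ♗ ♘ ♖│1
  ─────────────────
  a b c d e f g h


b1, g1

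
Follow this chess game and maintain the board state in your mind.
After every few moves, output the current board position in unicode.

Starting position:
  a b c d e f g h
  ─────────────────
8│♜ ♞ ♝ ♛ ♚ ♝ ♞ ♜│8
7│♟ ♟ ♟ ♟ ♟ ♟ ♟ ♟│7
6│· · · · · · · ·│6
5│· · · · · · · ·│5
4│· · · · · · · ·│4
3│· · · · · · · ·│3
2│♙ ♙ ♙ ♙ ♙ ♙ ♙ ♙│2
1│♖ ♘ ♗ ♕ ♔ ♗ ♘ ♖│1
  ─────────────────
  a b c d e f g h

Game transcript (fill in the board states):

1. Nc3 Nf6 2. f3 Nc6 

  a b c d e f g h
  ─────────────────
8│♜ · ♝ ♛ ♚ ♝ · ♜│8
7│♟ ♟ ♟ ♟ ♟ ♟ ♟ ♟│7
6│· · ♞ · · ♞ · ·│6
5│· · · · · · · ·│5
4│· · · · · · · ·│4
3│· · ♘ · · ♙ · ·│3
2│♙ ♙ ♙ ♙ ♙ · ♙ ♙│2
1│♖ · ♗ ♕ ♔ ♗ ♘ ♖│1
  ─────────────────
  a b c d e f g h

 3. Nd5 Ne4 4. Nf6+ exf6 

  a b c d e f g h
  ─────────────────
8│♜ · ♝ ♛ ♚ ♝ · ♜│8
7│♟ ♟ ♟ ♟ · ♟ ♟ ♟│7
6│· · ♞ · · ♟ · ·│6
5│· · · · · · · ·│5
4│· · · · ♞ · · ·│4
3│· · · · · ♙ · ·│3
2│♙ ♙ ♙ ♙ ♙ · ♙ ♙│2
1│♖ · ♗ ♕ ♔ ♗ ♘ ♖│1
  ─────────────────
  a b c d e f g h

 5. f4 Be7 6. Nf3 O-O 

  a b c d e f g h
  ─────────────────
8│♜ · ♝ ♛ · ♜ ♚ ·│8
7│♟ ♟ ♟ ♟ ♝ ♟ ♟ ♟│7
6│· · ♞ · · ♟ · ·│6
5│· · · · · · · ·│5
4│· · · · ♞ ♙ · ·│4
3│· · · · · ♘ · ·│3
2│♙ ♙ ♙ ♙ ♙ · ♙ ♙│2
1│♖ · ♗ ♕ ♔ ♗ · ♖│1
  ─────────────────
  a b c d e f g h

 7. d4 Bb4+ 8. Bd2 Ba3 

  a b c d e f g h
  ─────────────────
8│♜ · ♝ ♛ · ♜ ♚ ·│8
7│♟ ♟ ♟ ♟ · ♟ ♟ ♟│7
6│· · ♞ · · ♟ · ·│6
5│· · · · · · · ·│5
4│· · · ♙ ♞ ♙ · ·│4
3│♝ · · · · ♘ · ·│3
2│♙ ♙ ♙ ♗ ♙ · ♙ ♙│2
1│♖ · · ♕ ♔ ♗ · ♖│1
  ─────────────────
  a b c d e f g h

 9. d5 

  a b c d e f g h
  ─────────────────
8│♜ · ♝ ♛ · ♜ ♚ ·│8
7│♟ ♟ ♟ ♟ · ♟ ♟ ♟│7
6│· · ♞ · · ♟ · ·│6
5│· · · ♙ · · · ·│5
4│· · · · ♞ ♙ · ·│4
3│♝ · · · · ♘ · ·│3
2│♙ ♙ ♙ ♗ ♙ · ♙ ♙│2
1│♖ · · ♕ ♔ ♗ · ♖│1
  ─────────────────
  a b c d e f g h


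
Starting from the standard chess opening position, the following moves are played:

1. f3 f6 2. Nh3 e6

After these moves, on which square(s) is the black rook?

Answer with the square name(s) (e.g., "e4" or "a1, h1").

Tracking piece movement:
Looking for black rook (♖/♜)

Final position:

  a b c d e f g h
  ─────────────────
8│♜ ♞ ♝ ♛ ♚ ♝ ♞ ♜│8
7│♟ ♟ ♟ ♟ · · ♟ ♟│7
6│· · · · ♟ ♟ · ·│6
5│· · · · · · · ·│5
4│· · · · · · · ·│4
3│· · · · · ♙ · ♘│3
2│♙ ♙ ♙ ♙ ♙ · ♙ ♙│2
1│♖ ♘ ♗ ♕ ♔ ♗ · ♖│1
  ─────────────────
  a b c d e f g h


a8, h8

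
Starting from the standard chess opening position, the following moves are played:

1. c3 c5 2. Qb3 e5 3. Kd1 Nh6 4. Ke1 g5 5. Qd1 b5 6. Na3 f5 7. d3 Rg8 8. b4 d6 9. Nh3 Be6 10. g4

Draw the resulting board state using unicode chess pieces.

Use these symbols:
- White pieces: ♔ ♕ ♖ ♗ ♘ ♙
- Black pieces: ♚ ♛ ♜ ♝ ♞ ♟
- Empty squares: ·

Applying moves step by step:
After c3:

♜ ♞ ♝ ♛ ♚ ♝ ♞ ♜
♟ ♟ ♟ ♟ ♟ ♟ ♟ ♟
· · · · · · · ·
· · · · · · · ·
· · · · · · · ·
· · ♙ · · · · ·
♙ ♙ · ♙ ♙ ♙ ♙ ♙
♖ ♘ ♗ ♕ ♔ ♗ ♘ ♖


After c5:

♜ ♞ ♝ ♛ ♚ ♝ ♞ ♜
♟ ♟ · ♟ ♟ ♟ ♟ ♟
· · · · · · · ·
· · ♟ · · · · ·
· · · · · · · ·
· · ♙ · · · · ·
♙ ♙ · ♙ ♙ ♙ ♙ ♙
♖ ♘ ♗ ♕ ♔ ♗ ♘ ♖


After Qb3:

♜ ♞ ♝ ♛ ♚ ♝ ♞ ♜
♟ ♟ · ♟ ♟ ♟ ♟ ♟
· · · · · · · ·
· · ♟ · · · · ·
· · · · · · · ·
· ♕ ♙ · · · · ·
♙ ♙ · ♙ ♙ ♙ ♙ ♙
♖ ♘ ♗ · ♔ ♗ ♘ ♖


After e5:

♜ ♞ ♝ ♛ ♚ ♝ ♞ ♜
♟ ♟ · ♟ · ♟ ♟ ♟
· · · · · · · ·
· · ♟ · ♟ · · ·
· · · · · · · ·
· ♕ ♙ · · · · ·
♙ ♙ · ♙ ♙ ♙ ♙ ♙
♖ ♘ ♗ · ♔ ♗ ♘ ♖


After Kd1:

♜ ♞ ♝ ♛ ♚ ♝ ♞ ♜
♟ ♟ · ♟ · ♟ ♟ ♟
· · · · · · · ·
· · ♟ · ♟ · · ·
· · · · · · · ·
· ♕ ♙ · · · · ·
♙ ♙ · ♙ ♙ ♙ ♙ ♙
♖ ♘ ♗ ♔ · ♗ ♘ ♖


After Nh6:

♜ ♞ ♝ ♛ ♚ ♝ · ♜
♟ ♟ · ♟ · ♟ ♟ ♟
· · · · · · · ♞
· · ♟ · ♟ · · ·
· · · · · · · ·
· ♕ ♙ · · · · ·
♙ ♙ · ♙ ♙ ♙ ♙ ♙
♖ ♘ ♗ ♔ · ♗ ♘ ♖


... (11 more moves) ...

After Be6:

♜ ♞ · ♛ ♚ ♝ ♜ ·
♟ · · · · · · ♟
· · · ♟ ♝ · · ♞
· ♟ ♟ · ♟ ♟ ♟ ·
· ♙ · · · · · ·
♘ · ♙ ♙ · · · ♘
♙ · · · ♙ ♙ ♙ ♙
♖ · ♗ ♕ ♔ ♗ · ♖


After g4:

♜ ♞ · ♛ ♚ ♝ ♜ ·
♟ · · · · · · ♟
· · · ♟ ♝ · · ♞
· ♟ ♟ · ♟ ♟ ♟ ·
· ♙ · · · · ♙ ·
♘ · ♙ ♙ · · · ♘
♙ · · · ♙ ♙ · ♙
♖ · ♗ ♕ ♔ ♗ · ♖



  a b c d e f g h
  ─────────────────
8│♜ ♞ · ♛ ♚ ♝ ♜ ·│8
7│♟ · · · · · · ♟│7
6│· · · ♟ ♝ · · ♞│6
5│· ♟ ♟ · ♟ ♟ ♟ ·│5
4│· ♙ · · · · ♙ ·│4
3│♘ · ♙ ♙ · · · ♘│3
2│♙ · · · ♙ ♙ · ♙│2
1│♖ · ♗ ♕ ♔ ♗ · ♖│1
  ─────────────────
  a b c d e f g h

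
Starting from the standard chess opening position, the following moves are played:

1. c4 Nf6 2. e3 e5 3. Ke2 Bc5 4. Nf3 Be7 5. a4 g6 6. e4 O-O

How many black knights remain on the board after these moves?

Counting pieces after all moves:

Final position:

  a b c d e f g h
  ─────────────────
8│♜ ♞ ♝ ♛ · ♜ ♚ ·│8
7│♟ ♟ ♟ ♟ ♝ ♟ · ♟│7
6│· · · · · ♞ ♟ ·│6
5│· · · · ♟ · · ·│5
4│♙ · ♙ · ♙ · · ·│4
3│· · · · · ♘ · ·│3
2│· ♙ · ♙ ♔ ♙ ♙ ♙│2
1│♖ ♘ ♗ ♕ · ♗ · ♖│1
  ─────────────────
  a b c d e f g h


2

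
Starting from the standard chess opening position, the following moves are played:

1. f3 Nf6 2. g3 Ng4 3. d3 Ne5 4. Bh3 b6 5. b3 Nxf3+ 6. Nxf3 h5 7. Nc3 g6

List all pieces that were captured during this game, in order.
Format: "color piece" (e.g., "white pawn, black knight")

Tracking captures:
  Nxf3+: captured white pawn
  Nxf3: captured black knight

white pawn, black knight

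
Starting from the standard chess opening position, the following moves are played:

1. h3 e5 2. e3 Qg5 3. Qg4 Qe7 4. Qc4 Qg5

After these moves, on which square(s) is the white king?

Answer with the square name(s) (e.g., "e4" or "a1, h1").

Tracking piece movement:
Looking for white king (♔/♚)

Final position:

  a b c d e f g h
  ─────────────────
8│♜ ♞ ♝ · ♚ ♝ ♞ ♜│8
7│♟ ♟ ♟ ♟ · ♟ ♟ ♟│7
6│· · · · · · · ·│6
5│· · · · ♟ · ♛ ·│5
4│· · ♕ · · · · ·│4
3│· · · · ♙ · · ♙│3
2│♙ ♙ ♙ ♙ · ♙ ♙ ·│2
1│♖ ♘ ♗ · ♔ ♗ ♘ ♖│1
  ─────────────────
  a b c d e f g h


e1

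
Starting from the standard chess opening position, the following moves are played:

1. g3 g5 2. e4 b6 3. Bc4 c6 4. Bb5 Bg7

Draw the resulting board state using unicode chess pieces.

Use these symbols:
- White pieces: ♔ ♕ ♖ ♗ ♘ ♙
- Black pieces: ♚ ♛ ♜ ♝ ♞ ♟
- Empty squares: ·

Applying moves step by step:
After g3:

♜ ♞ ♝ ♛ ♚ ♝ ♞ ♜
♟ ♟ ♟ ♟ ♟ ♟ ♟ ♟
· · · · · · · ·
· · · · · · · ·
· · · · · · · ·
· · · · · · ♙ ·
♙ ♙ ♙ ♙ ♙ ♙ · ♙
♖ ♘ ♗ ♕ ♔ ♗ ♘ ♖


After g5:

♜ ♞ ♝ ♛ ♚ ♝ ♞ ♜
♟ ♟ ♟ ♟ ♟ ♟ · ♟
· · · · · · · ·
· · · · · · ♟ ·
· · · · · · · ·
· · · · · · ♙ ·
♙ ♙ ♙ ♙ ♙ ♙ · ♙
♖ ♘ ♗ ♕ ♔ ♗ ♘ ♖


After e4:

♜ ♞ ♝ ♛ ♚ ♝ ♞ ♜
♟ ♟ ♟ ♟ ♟ ♟ · ♟
· · · · · · · ·
· · · · · · ♟ ·
· · · · ♙ · · ·
· · · · · · ♙ ·
♙ ♙ ♙ ♙ · ♙ · ♙
♖ ♘ ♗ ♕ ♔ ♗ ♘ ♖


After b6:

♜ ♞ ♝ ♛ ♚ ♝ ♞ ♜
♟ · ♟ ♟ ♟ ♟ · ♟
· ♟ · · · · · ·
· · · · · · ♟ ·
· · · · ♙ · · ·
· · · · · · ♙ ·
♙ ♙ ♙ ♙ · ♙ · ♙
♖ ♘ ♗ ♕ ♔ ♗ ♘ ♖


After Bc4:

♜ ♞ ♝ ♛ ♚ ♝ ♞ ♜
♟ · ♟ ♟ ♟ ♟ · ♟
· ♟ · · · · · ·
· · · · · · ♟ ·
· · ♗ · ♙ · · ·
· · · · · · ♙ ·
♙ ♙ ♙ ♙ · ♙ · ♙
♖ ♘ ♗ ♕ ♔ · ♘ ♖


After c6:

♜ ♞ ♝ ♛ ♚ ♝ ♞ ♜
♟ · · ♟ ♟ ♟ · ♟
· ♟ ♟ · · · · ·
· · · · · · ♟ ·
· · ♗ · ♙ · · ·
· · · · · · ♙ ·
♙ ♙ ♙ ♙ · ♙ · ♙
♖ ♘ ♗ ♕ ♔ · ♘ ♖


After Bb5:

♜ ♞ ♝ ♛ ♚ ♝ ♞ ♜
♟ · · ♟ ♟ ♟ · ♟
· ♟ ♟ · · · · ·
· ♗ · · · · ♟ ·
· · · · ♙ · · ·
· · · · · · ♙ ·
♙ ♙ ♙ ♙ · ♙ · ♙
♖ ♘ ♗ ♕ ♔ · ♘ ♖


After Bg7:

♜ ♞ ♝ ♛ ♚ · ♞ ♜
♟ · · ♟ ♟ ♟ ♝ ♟
· ♟ ♟ · · · · ·
· ♗ · · · · ♟ ·
· · · · ♙ · · ·
· · · · · · ♙ ·
♙ ♙ ♙ ♙ · ♙ · ♙
♖ ♘ ♗ ♕ ♔ · ♘ ♖



  a b c d e f g h
  ─────────────────
8│♜ ♞ ♝ ♛ ♚ · ♞ ♜│8
7│♟ · · ♟ ♟ ♟ ♝ ♟│7
6│· ♟ ♟ · · · · ·│6
5│· ♗ · · · · ♟ ·│5
4│· · · · ♙ · · ·│4
3│· · · · · · ♙ ·│3
2│♙ ♙ ♙ ♙ · ♙ · ♙│2
1│♖ ♘ ♗ ♕ ♔ · ♘ ♖│1
  ─────────────────
  a b c d e f g h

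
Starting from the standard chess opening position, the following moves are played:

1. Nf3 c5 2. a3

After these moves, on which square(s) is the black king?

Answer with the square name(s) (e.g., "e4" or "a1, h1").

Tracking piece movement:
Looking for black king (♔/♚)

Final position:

  a b c d e f g h
  ─────────────────
8│♜ ♞ ♝ ♛ ♚ ♝ ♞ ♜│8
7│♟ ♟ · ♟ ♟ ♟ ♟ ♟│7
6│· · · · · · · ·│6
5│· · ♟ · · · · ·│5
4│· · · · · · · ·│4
3│♙ · · · · ♘ · ·│3
2│· ♙ ♙ ♙ ♙ ♙ ♙ ♙│2
1│♖ ♘ ♗ ♕ ♔ ♗ · ♖│1
  ─────────────────
  a b c d e f g h


e8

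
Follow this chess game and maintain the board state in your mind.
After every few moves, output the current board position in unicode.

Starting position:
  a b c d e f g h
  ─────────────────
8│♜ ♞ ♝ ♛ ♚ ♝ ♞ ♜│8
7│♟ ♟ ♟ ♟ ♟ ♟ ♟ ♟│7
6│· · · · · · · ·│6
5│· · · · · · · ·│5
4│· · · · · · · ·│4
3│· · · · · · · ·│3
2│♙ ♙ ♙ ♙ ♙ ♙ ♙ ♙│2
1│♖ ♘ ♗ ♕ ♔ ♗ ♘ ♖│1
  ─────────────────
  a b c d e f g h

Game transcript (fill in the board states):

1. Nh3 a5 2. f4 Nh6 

  a b c d e f g h
  ─────────────────
8│♜ ♞ ♝ ♛ ♚ ♝ · ♜│8
7│· ♟ ♟ ♟ ♟ ♟ ♟ ♟│7
6│· · · · · · · ♞│6
5│♟ · · · · · · ·│5
4│· · · · · ♙ · ·│4
3│· · · · · · · ♘│3
2│♙ ♙ ♙ ♙ ♙ · ♙ ♙│2
1│♖ ♘ ♗ ♕ ♔ ♗ · ♖│1
  ─────────────────
  a b c d e f g h

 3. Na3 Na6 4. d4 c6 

  a b c d e f g h
  ─────────────────
8│♜ · ♝ ♛ ♚ ♝ · ♜│8
7│· ♟ · ♟ ♟ ♟ ♟ ♟│7
6│♞ · ♟ · · · · ♞│6
5│♟ · · · · · · ·│5
4│· · · ♙ · ♙ · ·│4
3│♘ · · · · · · ♘│3
2│♙ ♙ ♙ · ♙ · ♙ ♙│2
1│♖ · ♗ ♕ ♔ ♗ · ♖│1
  ─────────────────
  a b c d e f g h

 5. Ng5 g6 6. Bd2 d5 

  a b c d e f g h
  ─────────────────
8│♜ · ♝ ♛ ♚ ♝ · ♜│8
7│· ♟ · · ♟ ♟ · ♟│7
6│♞ · ♟ · · · ♟ ♞│6
5│♟ · · ♟ · · ♘ ·│5
4│· · · ♙ · ♙ · ·│4
3│♘ · · · · · · ·│3
2│♙ ♙ ♙ ♗ ♙ · ♙ ♙│2
1│♖ · · ♕ ♔ ♗ · ♖│1
  ─────────────────
  a b c d e f g h

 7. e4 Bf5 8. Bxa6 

  a b c d e f g h
  ─────────────────
8│♜ · · ♛ ♚ ♝ · ♜│8
7│· ♟ · · ♟ ♟ · ♟│7
6│♗ · ♟ · · · ♟ ♞│6
5│♟ · · ♟ · ♝ ♘ ·│5
4│· · · ♙ ♙ ♙ · ·│4
3│♘ · · · · · · ·│3
2│♙ ♙ ♙ ♗ · · ♙ ♙│2
1│♖ · · ♕ ♔ · · ♖│1
  ─────────────────
  a b c d e f g h


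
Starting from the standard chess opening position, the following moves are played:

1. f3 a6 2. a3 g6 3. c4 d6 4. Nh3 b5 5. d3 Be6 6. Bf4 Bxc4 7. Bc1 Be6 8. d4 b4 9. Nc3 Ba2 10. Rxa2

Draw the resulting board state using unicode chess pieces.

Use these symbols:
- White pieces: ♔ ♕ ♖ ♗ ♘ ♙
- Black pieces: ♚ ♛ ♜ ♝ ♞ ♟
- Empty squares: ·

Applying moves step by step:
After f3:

♜ ♞ ♝ ♛ ♚ ♝ ♞ ♜
♟ ♟ ♟ ♟ ♟ ♟ ♟ ♟
· · · · · · · ·
· · · · · · · ·
· · · · · · · ·
· · · · · ♙ · ·
♙ ♙ ♙ ♙ ♙ · ♙ ♙
♖ ♘ ♗ ♕ ♔ ♗ ♘ ♖


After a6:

♜ ♞ ♝ ♛ ♚ ♝ ♞ ♜
· ♟ ♟ ♟ ♟ ♟ ♟ ♟
♟ · · · · · · ·
· · · · · · · ·
· · · · · · · ·
· · · · · ♙ · ·
♙ ♙ ♙ ♙ ♙ · ♙ ♙
♖ ♘ ♗ ♕ ♔ ♗ ♘ ♖


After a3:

♜ ♞ ♝ ♛ ♚ ♝ ♞ ♜
· ♟ ♟ ♟ ♟ ♟ ♟ ♟
♟ · · · · · · ·
· · · · · · · ·
· · · · · · · ·
♙ · · · · ♙ · ·
· ♙ ♙ ♙ ♙ · ♙ ♙
♖ ♘ ♗ ♕ ♔ ♗ ♘ ♖


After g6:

♜ ♞ ♝ ♛ ♚ ♝ ♞ ♜
· ♟ ♟ ♟ ♟ ♟ · ♟
♟ · · · · · ♟ ·
· · · · · · · ·
· · · · · · · ·
♙ · · · · ♙ · ·
· ♙ ♙ ♙ ♙ · ♙ ♙
♖ ♘ ♗ ♕ ♔ ♗ ♘ ♖


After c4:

♜ ♞ ♝ ♛ ♚ ♝ ♞ ♜
· ♟ ♟ ♟ ♟ ♟ · ♟
♟ · · · · · ♟ ·
· · · · · · · ·
· · ♙ · · · · ·
♙ · · · · ♙ · ·
· ♙ · ♙ ♙ · ♙ ♙
♖ ♘ ♗ ♕ ♔ ♗ ♘ ♖


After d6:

♜ ♞ ♝ ♛ ♚ ♝ ♞ ♜
· ♟ ♟ · ♟ ♟ · ♟
♟ · · ♟ · · ♟ ·
· · · · · · · ·
· · ♙ · · · · ·
♙ · · · · ♙ · ·
· ♙ · ♙ ♙ · ♙ ♙
♖ ♘ ♗ ♕ ♔ ♗ ♘ ♖


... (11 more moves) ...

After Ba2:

♜ ♞ · ♛ ♚ ♝ ♞ ♜
· · ♟ · ♟ ♟ · ♟
♟ · · ♟ · · ♟ ·
· · · · · · · ·
· ♟ · ♙ · · · ·
♙ · ♘ · · ♙ · ♘
♝ ♙ · · ♙ · ♙ ♙
♖ · ♗ ♕ ♔ ♗ · ♖


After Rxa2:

♜ ♞ · ♛ ♚ ♝ ♞ ♜
· · ♟ · ♟ ♟ · ♟
♟ · · ♟ · · ♟ ·
· · · · · · · ·
· ♟ · ♙ · · · ·
♙ · ♘ · · ♙ · ♘
♖ ♙ · · ♙ · ♙ ♙
· · ♗ ♕ ♔ ♗ · ♖



  a b c d e f g h
  ─────────────────
8│♜ ♞ · ♛ ♚ ♝ ♞ ♜│8
7│· · ♟ · ♟ ♟ · ♟│7
6│♟ · · ♟ · · ♟ ·│6
5│· · · · · · · ·│5
4│· ♟ · ♙ · · · ·│4
3│♙ · ♘ · · ♙ · ♘│3
2│♖ ♙ · · ♙ · ♙ ♙│2
1│· · ♗ ♕ ♔ ♗ · ♖│1
  ─────────────────
  a b c d e f g h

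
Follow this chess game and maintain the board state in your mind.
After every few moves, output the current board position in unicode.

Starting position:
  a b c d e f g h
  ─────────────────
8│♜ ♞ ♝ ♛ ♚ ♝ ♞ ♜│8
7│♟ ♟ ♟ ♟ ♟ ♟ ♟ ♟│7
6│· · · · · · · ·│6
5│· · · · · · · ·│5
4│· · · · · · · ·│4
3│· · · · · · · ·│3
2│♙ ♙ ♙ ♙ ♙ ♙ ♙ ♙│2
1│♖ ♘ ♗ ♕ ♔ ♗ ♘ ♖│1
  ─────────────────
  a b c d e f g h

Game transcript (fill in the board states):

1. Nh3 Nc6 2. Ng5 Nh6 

  a b c d e f g h
  ─────────────────
8│♜ · ♝ ♛ ♚ ♝ · ♜│8
7│♟ ♟ ♟ ♟ ♟ ♟ ♟ ♟│7
6│· · ♞ · · · · ♞│6
5│· · · · · · ♘ ·│5
4│· · · · · · · ·│4
3│· · · · · · · ·│3
2│♙ ♙ ♙ ♙ ♙ ♙ ♙ ♙│2
1│♖ ♘ ♗ ♕ ♔ ♗ · ♖│1
  ─────────────────
  a b c d e f g h

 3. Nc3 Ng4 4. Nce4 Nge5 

  a b c d e f g h
  ─────────────────
8│♜ · ♝ ♛ ♚ ♝ · ♜│8
7│♟ ♟ ♟ ♟ ♟ ♟ ♟ ♟│7
6│· · ♞ · · · · ·│6
5│· · · · ♞ · ♘ ·│5
4│· · · · ♘ · · ·│4
3│· · · · · · · ·│3
2│♙ ♙ ♙ ♙ ♙ ♙ ♙ ♙│2
1│♖ · ♗ ♕ ♔ ♗ · ♖│1
  ─────────────────
  a b c d e f g h

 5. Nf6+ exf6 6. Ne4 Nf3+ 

  a b c d e f g h
  ─────────────────
8│♜ · ♝ ♛ ♚ ♝ · ♜│8
7│♟ ♟ ♟ ♟ · ♟ ♟ ♟│7
6│· · ♞ · · ♟ · ·│6
5│· · · · · · · ·│5
4│· · · · ♘ · · ·│4
3│· · · · · ♞ · ·│3
2│♙ ♙ ♙ ♙ ♙ ♙ ♙ ♙│2
1│♖ · ♗ ♕ ♔ ♗ · ♖│1
  ─────────────────
  a b c d e f g h

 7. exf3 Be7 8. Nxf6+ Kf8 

  a b c d e f g h
  ─────────────────
8│♜ · ♝ ♛ · ♚ · ♜│8
7│♟ ♟ ♟ ♟ ♝ ♟ ♟ ♟│7
6│· · ♞ · · ♘ · ·│6
5│· · · · · · · ·│5
4│· · · · · · · ·│4
3│· · · · · ♙ · ·│3
2│♙ ♙ ♙ ♙ · ♙ ♙ ♙│2
1│♖ · ♗ ♕ ♔ ♗ · ♖│1
  ─────────────────
  a b c d e f g h

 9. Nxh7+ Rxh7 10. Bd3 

  a b c d e f g h
  ─────────────────
8│♜ · ♝ ♛ · ♚ · ·│8
7│♟ ♟ ♟ ♟ ♝ ♟ ♟ ♜│7
6│· · ♞ · · · · ·│6
5│· · · · · · · ·│5
4│· · · · · · · ·│4
3│· · · ♗ · ♙ · ·│3
2│♙ ♙ ♙ ♙ · ♙ ♙ ♙│2
1│♖ · ♗ ♕ ♔ · · ♖│1
  ─────────────────
  a b c d e f g h


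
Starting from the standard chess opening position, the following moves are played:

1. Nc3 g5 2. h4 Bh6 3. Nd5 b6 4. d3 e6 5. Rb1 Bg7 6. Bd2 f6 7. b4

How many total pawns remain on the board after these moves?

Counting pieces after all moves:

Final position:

  a b c d e f g h
  ─────────────────
8│♜ ♞ ♝ ♛ ♚ · ♞ ♜│8
7│♟ · ♟ ♟ · · ♝ ♟│7
6│· ♟ · · ♟ ♟ · ·│6
5│· · · ♘ · · ♟ ·│5
4│· ♙ · · · · · ♙│4
3│· · · ♙ · · · ·│3
2│♙ · ♙ ♗ ♙ ♙ ♙ ·│2
1│· ♖ · ♕ ♔ ♗ ♘ ♖│1
  ─────────────────
  a b c d e f g h


16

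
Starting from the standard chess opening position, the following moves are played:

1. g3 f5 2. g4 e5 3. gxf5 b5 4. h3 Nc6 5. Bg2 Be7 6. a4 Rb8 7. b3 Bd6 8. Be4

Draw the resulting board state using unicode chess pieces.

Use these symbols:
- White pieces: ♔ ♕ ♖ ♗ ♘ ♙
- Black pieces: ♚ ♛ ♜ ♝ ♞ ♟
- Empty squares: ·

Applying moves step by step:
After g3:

♜ ♞ ♝ ♛ ♚ ♝ ♞ ♜
♟ ♟ ♟ ♟ ♟ ♟ ♟ ♟
· · · · · · · ·
· · · · · · · ·
· · · · · · · ·
· · · · · · ♙ ·
♙ ♙ ♙ ♙ ♙ ♙ · ♙
♖ ♘ ♗ ♕ ♔ ♗ ♘ ♖


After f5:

♜ ♞ ♝ ♛ ♚ ♝ ♞ ♜
♟ ♟ ♟ ♟ ♟ · ♟ ♟
· · · · · · · ·
· · · · · ♟ · ·
· · · · · · · ·
· · · · · · ♙ ·
♙ ♙ ♙ ♙ ♙ ♙ · ♙
♖ ♘ ♗ ♕ ♔ ♗ ♘ ♖


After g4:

♜ ♞ ♝ ♛ ♚ ♝ ♞ ♜
♟ ♟ ♟ ♟ ♟ · ♟ ♟
· · · · · · · ·
· · · · · ♟ · ·
· · · · · · ♙ ·
· · · · · · · ·
♙ ♙ ♙ ♙ ♙ ♙ · ♙
♖ ♘ ♗ ♕ ♔ ♗ ♘ ♖


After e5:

♜ ♞ ♝ ♛ ♚ ♝ ♞ ♜
♟ ♟ ♟ ♟ · · ♟ ♟
· · · · · · · ·
· · · · ♟ ♟ · ·
· · · · · · ♙ ·
· · · · · · · ·
♙ ♙ ♙ ♙ ♙ ♙ · ♙
♖ ♘ ♗ ♕ ♔ ♗ ♘ ♖


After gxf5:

♜ ♞ ♝ ♛ ♚ ♝ ♞ ♜
♟ ♟ ♟ ♟ · · ♟ ♟
· · · · · · · ·
· · · · ♟ ♙ · ·
· · · · · · · ·
· · · · · · · ·
♙ ♙ ♙ ♙ ♙ ♙ · ♙
♖ ♘ ♗ ♕ ♔ ♗ ♘ ♖


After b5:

♜ ♞ ♝ ♛ ♚ ♝ ♞ ♜
♟ · ♟ ♟ · · ♟ ♟
· · · · · · · ·
· ♟ · · ♟ ♙ · ·
· · · · · · · ·
· · · · · · · ·
♙ ♙ ♙ ♙ ♙ ♙ · ♙
♖ ♘ ♗ ♕ ♔ ♗ ♘ ♖


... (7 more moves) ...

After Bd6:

· ♜ ♝ ♛ ♚ · ♞ ♜
♟ · ♟ ♟ · · ♟ ♟
· · ♞ ♝ · · · ·
· ♟ · · ♟ ♙ · ·
♙ · · · · · · ·
· ♙ · · · · · ♙
· · ♙ ♙ ♙ ♙ ♗ ·
♖ ♘ ♗ ♕ ♔ · ♘ ♖


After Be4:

· ♜ ♝ ♛ ♚ · ♞ ♜
♟ · ♟ ♟ · · ♟ ♟
· · ♞ ♝ · · · ·
· ♟ · · ♟ ♙ · ·
♙ · · · ♗ · · ·
· ♙ · · · · · ♙
· · ♙ ♙ ♙ ♙ · ·
♖ ♘ ♗ ♕ ♔ · ♘ ♖



  a b c d e f g h
  ─────────────────
8│· ♜ ♝ ♛ ♚ · ♞ ♜│8
7│♟ · ♟ ♟ · · ♟ ♟│7
6│· · ♞ ♝ · · · ·│6
5│· ♟ · · ♟ ♙ · ·│5
4│♙ · · · ♗ · · ·│4
3│· ♙ · · · · · ♙│3
2│· · ♙ ♙ ♙ ♙ · ·│2
1│♖ ♘ ♗ ♕ ♔ · ♘ ♖│1
  ─────────────────
  a b c d e f g h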